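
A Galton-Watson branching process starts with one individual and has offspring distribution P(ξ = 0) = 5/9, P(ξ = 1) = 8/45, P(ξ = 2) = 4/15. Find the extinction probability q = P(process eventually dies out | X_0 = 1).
q = 1

Mean offspring μ = 0·5/9 + 1·8/45 + 2·4/15 = 32/45 ≤ 1. For μ ≤ 1 with offspring not concentrated at 1, the Galton-Watson process goes extinct almost surely, so q = 1.
(Algebraic check: The pgf is f(s) = 5/9 + 8/45·s + 4/15·s². The extinction probability q is the smallest fixed point of f in [0, 1]. Setting s = f(s):
  4/15·s² + (8/45 − 1)·s + 5/9 = 0
  4/15·s² − (5/9 + 4/15)·s + 5/9 = 0
which factors as (s − 1)·(4/15·s − 5/9) = 0, giving roots s = 1 and s = (5/9)/(4/15) = 25/12. Since 25/12 ≥ 1, the smallest root in [0, 1] is s = 1.)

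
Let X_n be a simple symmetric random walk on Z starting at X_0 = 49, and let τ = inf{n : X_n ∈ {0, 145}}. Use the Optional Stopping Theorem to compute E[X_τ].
E[X_τ] = 49

X_n is a martingale and τ is a bounded-mean stopping time (indeed τ is finite a.s. with bounded expectation since the walk is in a bounded region). By the OST, E[X_τ] = E[X_0] = 49. Equivalently: E[X_τ] = 145 · P(hit 145 first) + 0 · P(hit 0 first) = 145 · (49/145) = 49.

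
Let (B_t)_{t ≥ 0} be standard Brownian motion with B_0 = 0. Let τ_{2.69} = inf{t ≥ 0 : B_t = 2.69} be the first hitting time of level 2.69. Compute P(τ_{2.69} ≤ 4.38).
P(τ_{2.69} ≤ 4.38) = 2(1 − Φ(2.69/√4.38)) = 2(1 − Φ(1.2853)) ≈ 0.1987

By the reflection principle for standard BM, P(τ_b ≤ t) = 2 · P(B_t ≥ b). Since B_t ~ N(0, t), P(B_t ≥ 2.69) = 1 − Φ(2.69/√t) = 1 − Φ(2.69/√4.38) = 1 − Φ(1.2853) ≈ 0.09934. Doubling: P(τ_{2.69} ≤ 4.38) ≈ 2 · 0.09934 = 0.19868 ≈ 0.1987.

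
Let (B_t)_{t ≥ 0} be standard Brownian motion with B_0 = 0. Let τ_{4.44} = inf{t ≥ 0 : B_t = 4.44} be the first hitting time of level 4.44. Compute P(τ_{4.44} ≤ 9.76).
P(τ_{4.44} ≤ 9.76) = 2(1 − Φ(4.44/√9.76)) = 2(1 − Φ(1.4212)) ≈ 0.1553

By the reflection principle for standard BM, P(τ_b ≤ t) = 2 · P(B_t ≥ b). Since B_t ~ N(0, t), P(B_t ≥ 4.44) = 1 − Φ(4.44/√t) = 1 − Φ(4.44/√9.76) = 1 − Φ(1.4212) ≈ 0.07763. Doubling: P(τ_{4.44} ≤ 9.76) ≈ 2 · 0.07763 = 0.15526 ≈ 0.1553.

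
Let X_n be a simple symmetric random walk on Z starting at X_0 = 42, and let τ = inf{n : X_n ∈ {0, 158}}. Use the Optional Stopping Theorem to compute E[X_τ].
E[X_τ] = 42

X_n is a martingale and τ is a bounded-mean stopping time (indeed τ is finite a.s. with bounded expectation since the walk is in a bounded region). By the OST, E[X_τ] = E[X_0] = 42. Equivalently: E[X_τ] = 158 · P(hit 158 first) + 0 · P(hit 0 first) = 158 · (42/158) = 42.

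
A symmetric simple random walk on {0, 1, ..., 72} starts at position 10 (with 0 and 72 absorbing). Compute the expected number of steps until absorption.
E[τ | X_0 = 10] = 620

Let v_k = E[τ | X_0 = k]. Boundary: v_0 = v_72 = 0. Recurrence: v_k = 1 + (v_{k-1} + v_{k+1})/2 for 1 ≤ k ≤ 71. The particular solution to v_k − (v_{k-1} + v_{k+1})/2 = 1 is v_k = −k^2. Adding homogeneous solution A + B k and matching boundaries gives v_k = k (72 − k). Substituting k = 10: v_10 = 10 · 62 = 620.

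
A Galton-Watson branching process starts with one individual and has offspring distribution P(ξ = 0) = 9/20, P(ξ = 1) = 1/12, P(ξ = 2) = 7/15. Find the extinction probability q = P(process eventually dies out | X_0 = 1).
q = 27/28

The pgf is f(s) = 9/20 + 1/12·s + 7/15·s². The extinction probability q is the smallest fixed point of f in [0, 1]. Setting s = f(s):
  7/15·s² + (1/12 − 1)·s + 9/20 = 0
  7/15·s² − (9/20 + 7/15)·s + 9/20 = 0
which factors as (s − 1)·(7/15·s − 9/20) = 0, giving roots s = 1 and s = (9/20)/(7/15) = 27/28.
Mean offspring μ = 1/12 + 2·7/15 = 61/60 > 1 (supercritical), so q < 1. The extinction probability is the smaller root: q = (9/20)/(7/15) = 27/28.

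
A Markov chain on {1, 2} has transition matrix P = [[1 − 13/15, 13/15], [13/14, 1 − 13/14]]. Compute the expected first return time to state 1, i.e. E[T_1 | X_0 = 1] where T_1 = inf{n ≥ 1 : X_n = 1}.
E[T_1 | X_0 = 1] = 1/π_1 = 29/15

For an irreducible recurrent Markov chain with stationary distribution π, E[T_i | X_0 = i] = 1/π_i (Kac's formula). Here π_1 = (13/14)/(13/15 + 13/14) = (13/14)/(377/210) = 15/29, so E[T_1 | X_0 = 1] = 1/π_1 = (13/15 + 13/14)/(13/14) = (377/210)/(13/14) = 29/15.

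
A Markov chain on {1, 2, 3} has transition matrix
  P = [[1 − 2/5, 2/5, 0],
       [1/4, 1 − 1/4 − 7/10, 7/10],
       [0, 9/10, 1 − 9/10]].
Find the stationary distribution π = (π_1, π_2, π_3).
π = (45/173, 72/173, 56/173)

This is a birth-death chain on three states, which satisfies detailed balance: π_1 · P_{12} = π_2 · P_{21} and π_2 · P_{23} = π_3 · P_{32}.
From π_1 · 2/5 = π_2 · 1/4: π_2/π_1 = (2/5)/(1/4) = 8/5.
From π_2 · 7/10 = π_3 · 9/10: π_3/π_2 = (7/10)/(9/10) = 7/9.
Take π_1 proportional to 1; then unnormalized π = (1, 8/5, 56/45). Normalize by dividing by the sum 173/45:
  π = (45/173, 72/173, 56/173).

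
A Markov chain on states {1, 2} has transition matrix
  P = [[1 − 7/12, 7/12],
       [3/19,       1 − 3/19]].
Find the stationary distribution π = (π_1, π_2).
π_1 = 36/169, π_2 = 133/169

Solve πP = π with π_1 + π_2 = 1. From πP = π: π_1 · (1 − 7/12) + π_2 · 3/19 = π_1 ⇒ π_2 · 3/19 = π_1 · 7/12 ⇒ π_2/π_1 = (7/12)/(3/19) = 133/36. Together with π_1 + π_2 = 1:
  π_1 = (3/19)/(7/12 + 3/19) = (3/19)/(169/228) = 36/169,
  π_2 = (7/12)/(7/12 + 3/19) = (7/12)/(169/228) = 133/169.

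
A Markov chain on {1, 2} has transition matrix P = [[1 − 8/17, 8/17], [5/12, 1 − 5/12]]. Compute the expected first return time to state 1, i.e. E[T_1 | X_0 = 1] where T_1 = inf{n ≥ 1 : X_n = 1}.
E[T_1 | X_0 = 1] = 1/π_1 = 181/85

For an irreducible recurrent Markov chain with stationary distribution π, E[T_i | X_0 = i] = 1/π_i (Kac's formula). Here π_1 = (5/12)/(8/17 + 5/12) = (5/12)/(181/204) = 85/181, so E[T_1 | X_0 = 1] = 1/π_1 = (8/17 + 5/12)/(5/12) = (181/204)/(5/12) = 181/85.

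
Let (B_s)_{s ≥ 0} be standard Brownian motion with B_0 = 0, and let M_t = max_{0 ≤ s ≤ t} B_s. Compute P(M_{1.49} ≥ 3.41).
P(M_{1.49} ≥ 3.41) = 2·P(B_{1.49} ≥ 3.41) = 2(1 − Φ(3.41/√1.49)) ≈ 0.0052

By the reflection principle for Brownian motion, P(M_t ≥ a) = 2 · P(B_t ≥ a) for a ≥ 0. Since B_t ~ N(0, t), P(B_t ≥ 3.41) = 1 − Φ(3.41/√t) = 1 − Φ(3.41/√1.49) = 1 − Φ(2.7936). So
  P(M_{1.49} ≥ 3.41) = 2(1 − Φ(2.7936)) ≈ 0.0052.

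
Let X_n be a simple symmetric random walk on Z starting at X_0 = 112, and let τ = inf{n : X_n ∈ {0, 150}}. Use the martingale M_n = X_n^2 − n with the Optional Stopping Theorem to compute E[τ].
E[τ] = 4256

M_n = X_n^2 − n is a martingale (since E[X_{n+1}^2 | F_n] = X_n^2 + 1). By OST (τ has finite mean in a bounded region), E[M_τ] = E[M_0] = X_0^2 − 0 = 112^2 = 12544. Also E[M_τ] = E[X_τ^2] − E[τ]. The walk exits at 0 or 150, with P(hit 150 first) = 112/150, so E[X_τ^2] = 150^2 · 112/150 + 0 = 16800. Thus E[τ] = E[X_τ^2] − E[M_τ] = 16800 − 12544 = 4256 = 112(150 − 112) = 4256.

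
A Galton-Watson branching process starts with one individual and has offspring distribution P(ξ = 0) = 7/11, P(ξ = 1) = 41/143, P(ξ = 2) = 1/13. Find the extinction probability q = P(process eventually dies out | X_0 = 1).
q = 1

Mean offspring μ = 0·7/11 + 1·41/143 + 2·1/13 = 63/143 ≤ 1. For μ ≤ 1 with offspring not concentrated at 1, the Galton-Watson process goes extinct almost surely, so q = 1.
(Algebraic check: The pgf is f(s) = 7/11 + 41/143·s + 1/13·s². The extinction probability q is the smallest fixed point of f in [0, 1]. Setting s = f(s):
  1/13·s² + (41/143 − 1)·s + 7/11 = 0
  1/13·s² − (7/11 + 1/13)·s + 7/11 = 0
which factors as (s − 1)·(1/13·s − 7/11) = 0, giving roots s = 1 and s = (7/11)/(1/13) = 91/11. Since 91/11 ≥ 1, the smallest root in [0, 1] is s = 1.)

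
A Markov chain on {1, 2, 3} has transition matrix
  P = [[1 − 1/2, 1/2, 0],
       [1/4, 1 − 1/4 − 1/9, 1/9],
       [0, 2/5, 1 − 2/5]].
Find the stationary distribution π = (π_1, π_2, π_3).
π = (9/32, 9/16, 5/32)

This is a birth-death chain on three states, which satisfies detailed balance: π_1 · P_{12} = π_2 · P_{21} and π_2 · P_{23} = π_3 · P_{32}.
From π_1 · 1/2 = π_2 · 1/4: π_2/π_1 = (1/2)/(1/4) = 2.
From π_2 · 1/9 = π_3 · 2/5: π_3/π_2 = (1/9)/(2/5) = 5/18.
Take π_1 proportional to 1; then unnormalized π = (1, 2, 5/9). Normalize by dividing by the sum 32/9:
  π = (9/32, 9/16, 5/32).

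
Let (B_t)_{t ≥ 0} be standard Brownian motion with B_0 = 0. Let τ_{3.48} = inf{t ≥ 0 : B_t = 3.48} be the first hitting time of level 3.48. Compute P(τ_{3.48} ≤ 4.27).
P(τ_{3.48} ≤ 4.27) = 2(1 − Φ(3.48/√4.27)) = 2(1 − Φ(1.6841)) ≈ 0.0922

By the reflection principle for standard BM, P(τ_b ≤ t) = 2 · P(B_t ≥ b). Since B_t ~ N(0, t), P(B_t ≥ 3.48) = 1 − Φ(3.48/√t) = 1 − Φ(3.48/√4.27) = 1 − Φ(1.6841) ≈ 0.04608. Doubling: P(τ_{3.48} ≤ 4.27) ≈ 2 · 0.04608 = 0.09216 ≈ 0.0922.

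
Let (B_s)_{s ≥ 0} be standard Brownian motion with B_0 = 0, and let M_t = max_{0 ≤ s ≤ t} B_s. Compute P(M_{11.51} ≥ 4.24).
P(M_{11.51} ≥ 4.24) = 2·P(B_{11.51} ≥ 4.24) = 2(1 − Φ(4.24/√11.51)) ≈ 0.2114

By the reflection principle for Brownian motion, P(M_t ≥ a) = 2 · P(B_t ≥ a) for a ≥ 0. Since B_t ~ N(0, t), P(B_t ≥ 4.24) = 1 − Φ(4.24/√t) = 1 − Φ(4.24/√11.51) = 1 − Φ(1.2498). So
  P(M_{11.51} ≥ 4.24) = 2(1 − Φ(1.2498)) ≈ 0.2114.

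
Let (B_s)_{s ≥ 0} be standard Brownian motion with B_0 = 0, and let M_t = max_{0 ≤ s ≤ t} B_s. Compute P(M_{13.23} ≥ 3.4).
P(M_{13.23} ≥ 3.4) = 2·P(B_{13.23} ≥ 3.4) = 2(1 − Φ(3.4/√13.23)) ≈ 0.3499

By the reflection principle for Brownian motion, P(M_t ≥ a) = 2 · P(B_t ≥ a) for a ≥ 0. Since B_t ~ N(0, t), P(B_t ≥ 3.4) = 1 − Φ(3.4/√t) = 1 − Φ(3.4/√13.23) = 1 − Φ(0.9348). So
  P(M_{13.23} ≥ 3.4) = 2(1 − Φ(0.9348)) ≈ 0.3499.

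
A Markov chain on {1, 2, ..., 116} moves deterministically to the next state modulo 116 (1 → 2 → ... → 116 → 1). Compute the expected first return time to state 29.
E[T_29 | X_0 = 29] = 116

The chain cycles deterministically, so starting at state 29 it returns in exactly 116 steps. Equivalently, the stationary distribution is uniform π_j = 1/116 for every state j, so by Kac's formula E[T_29] = 1/π_29 = 116.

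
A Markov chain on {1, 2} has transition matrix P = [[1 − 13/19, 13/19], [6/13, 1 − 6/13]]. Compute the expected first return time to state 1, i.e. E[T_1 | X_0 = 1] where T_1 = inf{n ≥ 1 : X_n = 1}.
E[T_1 | X_0 = 1] = 1/π_1 = 283/114

For an irreducible recurrent Markov chain with stationary distribution π, E[T_i | X_0 = i] = 1/π_i (Kac's formula). Here π_1 = (6/13)/(13/19 + 6/13) = (6/13)/(283/247) = 114/283, so E[T_1 | X_0 = 1] = 1/π_1 = (13/19 + 6/13)/(6/13) = (283/247)/(6/13) = 283/114.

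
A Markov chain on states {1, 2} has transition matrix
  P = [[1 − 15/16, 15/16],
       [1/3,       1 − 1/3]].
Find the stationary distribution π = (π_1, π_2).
π_1 = 16/61, π_2 = 45/61

Solve πP = π with π_1 + π_2 = 1. From πP = π: π_1 · (1 − 15/16) + π_2 · 1/3 = π_1 ⇒ π_2 · 1/3 = π_1 · 15/16 ⇒ π_2/π_1 = (15/16)/(1/3) = 45/16. Together with π_1 + π_2 = 1:
  π_1 = (1/3)/(15/16 + 1/3) = (1/3)/(61/48) = 16/61,
  π_2 = (15/16)/(15/16 + 1/3) = (15/16)/(61/48) = 45/61.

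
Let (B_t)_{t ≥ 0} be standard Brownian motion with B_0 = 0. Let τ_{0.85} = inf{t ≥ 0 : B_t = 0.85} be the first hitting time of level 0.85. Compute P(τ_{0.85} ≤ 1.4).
P(τ_{0.85} ≤ 1.4) = 2(1 − Φ(0.85/√1.4)) = 2(1 − Φ(0.7184)) ≈ 0.4725

By the reflection principle for standard BM, P(τ_b ≤ t) = 2 · P(B_t ≥ b). Since B_t ~ N(0, t), P(B_t ≥ 0.85) = 1 − Φ(0.85/√t) = 1 − Φ(0.85/√1.4) = 1 − Φ(0.7184) ≈ 0.23626. Doubling: P(τ_{0.85} ≤ 1.4) ≈ 2 · 0.23626 = 0.47252 ≈ 0.4725.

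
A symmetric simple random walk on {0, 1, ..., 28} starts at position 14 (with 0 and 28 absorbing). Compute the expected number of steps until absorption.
E[τ | X_0 = 14] = 196

Let v_k = E[τ | X_0 = k]. Boundary: v_0 = v_28 = 0. Recurrence: v_k = 1 + (v_{k-1} + v_{k+1})/2 for 1 ≤ k ≤ 27. The particular solution to v_k − (v_{k-1} + v_{k+1})/2 = 1 is v_k = −k^2. Adding homogeneous solution A + B k and matching boundaries gives v_k = k (28 − k). Substituting k = 14: v_14 = 14 · 14 = 196.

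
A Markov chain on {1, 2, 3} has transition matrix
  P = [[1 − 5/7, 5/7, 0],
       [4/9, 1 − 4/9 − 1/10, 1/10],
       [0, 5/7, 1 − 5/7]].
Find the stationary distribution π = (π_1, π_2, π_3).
π = (280/793, 450/793, 63/793)

This is a birth-death chain on three states, which satisfies detailed balance: π_1 · P_{12} = π_2 · P_{21} and π_2 · P_{23} = π_3 · P_{32}.
From π_1 · 5/7 = π_2 · 4/9: π_2/π_1 = (5/7)/(4/9) = 45/28.
From π_2 · 1/10 = π_3 · 5/7: π_3/π_2 = (1/10)/(5/7) = 7/50.
Take π_1 proportional to 1; then unnormalized π = (1, 45/28, 9/40). Normalize by dividing by the sum 793/280:
  π = (280/793, 450/793, 63/793).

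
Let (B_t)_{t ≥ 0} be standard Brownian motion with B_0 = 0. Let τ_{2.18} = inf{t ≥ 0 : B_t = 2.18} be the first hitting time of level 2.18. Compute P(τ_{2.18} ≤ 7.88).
P(τ_{2.18} ≤ 7.88) = 2(1 − Φ(2.18/√7.88)) = 2(1 − Φ(0.7766)) ≈ 0.4374

By the reflection principle for standard BM, P(τ_b ≤ t) = 2 · P(B_t ≥ b). Since B_t ~ N(0, t), P(B_t ≥ 2.18) = 1 − Φ(2.18/√t) = 1 − Φ(2.18/√7.88) = 1 − Φ(0.7766) ≈ 0.21870. Doubling: P(τ_{2.18} ≤ 7.88) ≈ 2 · 0.21870 = 0.43740 ≈ 0.4374.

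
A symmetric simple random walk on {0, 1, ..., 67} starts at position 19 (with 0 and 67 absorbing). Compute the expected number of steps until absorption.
E[τ | X_0 = 19] = 912

Let v_k = E[τ | X_0 = k]. Boundary: v_0 = v_67 = 0. Recurrence: v_k = 1 + (v_{k-1} + v_{k+1})/2 for 1 ≤ k ≤ 66. The particular solution to v_k − (v_{k-1} + v_{k+1})/2 = 1 is v_k = −k^2. Adding homogeneous solution A + B k and matching boundaries gives v_k = k (67 − k). Substituting k = 19: v_19 = 19 · 48 = 912.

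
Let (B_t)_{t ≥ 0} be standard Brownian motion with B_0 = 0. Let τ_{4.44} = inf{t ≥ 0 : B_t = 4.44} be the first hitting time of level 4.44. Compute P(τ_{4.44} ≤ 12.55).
P(τ_{4.44} ≤ 12.55) = 2(1 − Φ(4.44/√12.55)) = 2(1 − Φ(1.2533)) ≈ 0.2101

By the reflection principle for standard BM, P(τ_b ≤ t) = 2 · P(B_t ≥ b). Since B_t ~ N(0, t), P(B_t ≥ 4.44) = 1 − Φ(4.44/√t) = 1 − Φ(4.44/√12.55) = 1 − Φ(1.2533) ≈ 0.10505. Doubling: P(τ_{4.44} ≤ 12.55) ≈ 2 · 0.10505 = 0.21010 ≈ 0.2101.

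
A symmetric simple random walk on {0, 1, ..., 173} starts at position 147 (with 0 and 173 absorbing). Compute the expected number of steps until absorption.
E[τ | X_0 = 147] = 3822

Let v_k = E[τ | X_0 = k]. Boundary: v_0 = v_173 = 0. Recurrence: v_k = 1 + (v_{k-1} + v_{k+1})/2 for 1 ≤ k ≤ 172. The particular solution to v_k − (v_{k-1} + v_{k+1})/2 = 1 is v_k = −k^2. Adding homogeneous solution A + B k and matching boundaries gives v_k = k (173 − k). Substituting k = 147: v_147 = 147 · 26 = 3822.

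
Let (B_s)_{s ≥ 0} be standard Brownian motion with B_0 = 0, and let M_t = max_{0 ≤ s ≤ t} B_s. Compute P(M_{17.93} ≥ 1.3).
P(M_{17.93} ≥ 1.3) = 2·P(B_{17.93} ≥ 1.3) = 2(1 − Φ(1.3/√17.93)) ≈ 0.7588

By the reflection principle for Brownian motion, P(M_t ≥ a) = 2 · P(B_t ≥ a) for a ≥ 0. Since B_t ~ N(0, t), P(B_t ≥ 1.3) = 1 − Φ(1.3/√t) = 1 − Φ(1.3/√17.93) = 1 − Φ(0.3070). So
  P(M_{17.93} ≥ 1.3) = 2(1 − Φ(0.3070)) ≈ 0.7588.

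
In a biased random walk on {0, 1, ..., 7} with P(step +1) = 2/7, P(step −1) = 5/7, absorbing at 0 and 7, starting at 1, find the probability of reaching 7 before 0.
P(hit 7 before 0) = (1 − (5/2)^1) / (1 − (5/2)^7) = 64/25999

Let u_k denote P(reach 7 before 0 | start at k). Boundary: u_0 = 0, u_7 = 1. Recurrence: u_k = 2/7·u_{k+1} + 5/7·u_{k-1} for 1 ≤ k ≤ 6. Try u_k = A + B·r^k with r = q/p = (5/7)/(2/7) = 5/2. Substitution satisfies the recurrence; boundary conditions give:
  u_k = (1 − r^k) / (1 − r^N) = (1 − (5/2)^1) / (1 − (5/2)^7) = 64/25999.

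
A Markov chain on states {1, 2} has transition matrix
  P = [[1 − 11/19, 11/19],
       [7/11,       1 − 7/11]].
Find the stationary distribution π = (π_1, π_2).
π_1 = 133/254, π_2 = 121/254

Solve πP = π with π_1 + π_2 = 1. From πP = π: π_1 · (1 − 11/19) + π_2 · 7/11 = π_1 ⇒ π_2 · 7/11 = π_1 · 11/19 ⇒ π_2/π_1 = (11/19)/(7/11) = 121/133. Together with π_1 + π_2 = 1:
  π_1 = (7/11)/(11/19 + 7/11) = (7/11)/(254/209) = 133/254,
  π_2 = (11/19)/(11/19 + 7/11) = (11/19)/(254/209) = 121/254.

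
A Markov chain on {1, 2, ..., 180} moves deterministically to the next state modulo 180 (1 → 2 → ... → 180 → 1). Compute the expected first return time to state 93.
E[T_93 | X_0 = 93] = 180

The chain cycles deterministically, so starting at state 93 it returns in exactly 180 steps. Equivalently, the stationary distribution is uniform π_j = 1/180 for every state j, so by Kac's formula E[T_93] = 1/π_93 = 180.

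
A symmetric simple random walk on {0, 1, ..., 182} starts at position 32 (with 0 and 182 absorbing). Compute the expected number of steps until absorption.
E[τ | X_0 = 32] = 4800

Let v_k = E[τ | X_0 = k]. Boundary: v_0 = v_182 = 0. Recurrence: v_k = 1 + (v_{k-1} + v_{k+1})/2 for 1 ≤ k ≤ 181. The particular solution to v_k − (v_{k-1} + v_{k+1})/2 = 1 is v_k = −k^2. Adding homogeneous solution A + B k and matching boundaries gives v_k = k (182 − k). Substituting k = 32: v_32 = 32 · 150 = 4800.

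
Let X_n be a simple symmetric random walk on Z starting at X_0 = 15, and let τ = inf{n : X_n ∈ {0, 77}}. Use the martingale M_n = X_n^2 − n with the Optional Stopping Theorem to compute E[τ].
E[τ] = 930

M_n = X_n^2 − n is a martingale (since E[X_{n+1}^2 | F_n] = X_n^2 + 1). By OST (τ has finite mean in a bounded region), E[M_τ] = E[M_0] = X_0^2 − 0 = 15^2 = 225. Also E[M_τ] = E[X_τ^2] − E[τ]. The walk exits at 0 or 77, with P(hit 77 first) = 15/77, so E[X_τ^2] = 77^2 · 15/77 + 0 = 1155. Thus E[τ] = E[X_τ^2] − E[M_τ] = 1155 − 225 = 930 = 15(77 − 15) = 930.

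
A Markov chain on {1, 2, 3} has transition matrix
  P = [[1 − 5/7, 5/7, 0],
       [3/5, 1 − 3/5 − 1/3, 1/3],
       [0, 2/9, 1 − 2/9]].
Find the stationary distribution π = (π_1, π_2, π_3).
π = (42/167, 50/167, 75/167)

This is a birth-death chain on three states, which satisfies detailed balance: π_1 · P_{12} = π_2 · P_{21} and π_2 · P_{23} = π_3 · P_{32}.
From π_1 · 5/7 = π_2 · 3/5: π_2/π_1 = (5/7)/(3/5) = 25/21.
From π_2 · 1/3 = π_3 · 2/9: π_3/π_2 = (1/3)/(2/9) = 3/2.
Take π_1 proportional to 1; then unnormalized π = (1, 25/21, 25/14). Normalize by dividing by the sum 167/42:
  π = (42/167, 50/167, 75/167).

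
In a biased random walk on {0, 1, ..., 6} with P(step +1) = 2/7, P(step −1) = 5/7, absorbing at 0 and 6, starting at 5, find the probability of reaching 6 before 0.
P(hit 6 before 0) = (1 − (5/2)^5) / (1 − (5/2)^6) = 2062/5187

Let u_k denote P(reach 6 before 0 | start at k). Boundary: u_0 = 0, u_6 = 1. Recurrence: u_k = 2/7·u_{k+1} + 5/7·u_{k-1} for 1 ≤ k ≤ 5. Try u_k = A + B·r^k with r = q/p = (5/7)/(2/7) = 5/2. Substitution satisfies the recurrence; boundary conditions give:
  u_k = (1 − r^k) / (1 − r^N) = (1 − (5/2)^5) / (1 − (5/2)^6) = 2062/5187.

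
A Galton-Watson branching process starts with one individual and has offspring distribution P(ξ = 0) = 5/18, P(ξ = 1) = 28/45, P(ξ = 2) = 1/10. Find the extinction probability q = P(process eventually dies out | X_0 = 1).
q = 1

Mean offspring μ = 0·5/18 + 1·28/45 + 2·1/10 = 37/45 ≤ 1. For μ ≤ 1 with offspring not concentrated at 1, the Galton-Watson process goes extinct almost surely, so q = 1.
(Algebraic check: The pgf is f(s) = 5/18 + 28/45·s + 1/10·s². The extinction probability q is the smallest fixed point of f in [0, 1]. Setting s = f(s):
  1/10·s² + (28/45 − 1)·s + 5/18 = 0
  1/10·s² − (5/18 + 1/10)·s + 5/18 = 0
which factors as (s − 1)·(1/10·s − 5/18) = 0, giving roots s = 1 and s = (5/18)/(1/10) = 25/9. Since 25/9 ≥ 1, the smallest root in [0, 1] is s = 1.)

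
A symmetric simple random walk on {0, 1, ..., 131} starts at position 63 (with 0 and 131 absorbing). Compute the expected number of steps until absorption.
E[τ | X_0 = 63] = 4284

Let v_k = E[τ | X_0 = k]. Boundary: v_0 = v_131 = 0. Recurrence: v_k = 1 + (v_{k-1} + v_{k+1})/2 for 1 ≤ k ≤ 130. The particular solution to v_k − (v_{k-1} + v_{k+1})/2 = 1 is v_k = −k^2. Adding homogeneous solution A + B k and matching boundaries gives v_k = k (131 − k). Substituting k = 63: v_63 = 63 · 68 = 4284.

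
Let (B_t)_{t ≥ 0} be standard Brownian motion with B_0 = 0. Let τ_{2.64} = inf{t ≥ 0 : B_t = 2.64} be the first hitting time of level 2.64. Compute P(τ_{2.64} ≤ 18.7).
P(τ_{2.64} ≤ 18.7) = 2(1 − Φ(2.64/√18.7)) = 2(1 − Φ(0.6105)) ≈ 0.5415

By the reflection principle for standard BM, P(τ_b ≤ t) = 2 · P(B_t ≥ b). Since B_t ~ N(0, t), P(B_t ≥ 2.64) = 1 − Φ(2.64/√t) = 1 − Φ(2.64/√18.7) = 1 − Φ(0.6105) ≈ 0.27077. Doubling: P(τ_{2.64} ≤ 18.7) ≈ 2 · 0.27077 = 0.54154 ≈ 0.5415.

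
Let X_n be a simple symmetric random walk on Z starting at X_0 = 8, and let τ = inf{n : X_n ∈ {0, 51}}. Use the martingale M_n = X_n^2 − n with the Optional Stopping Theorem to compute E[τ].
E[τ] = 344

M_n = X_n^2 − n is a martingale (since E[X_{n+1}^2 | F_n] = X_n^2 + 1). By OST (τ has finite mean in a bounded region), E[M_τ] = E[M_0] = X_0^2 − 0 = 8^2 = 64. Also E[M_τ] = E[X_τ^2] − E[τ]. The walk exits at 0 or 51, with P(hit 51 first) = 8/51, so E[X_τ^2] = 51^2 · 8/51 + 0 = 408. Thus E[τ] = E[X_τ^2] − E[M_τ] = 408 − 64 = 344 = 8(51 − 8) = 344.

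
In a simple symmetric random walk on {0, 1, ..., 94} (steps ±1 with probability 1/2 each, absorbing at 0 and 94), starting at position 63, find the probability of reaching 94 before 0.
P(hit 94 before 0) = 63/94

Let u_k = P(hit 94 before 0 | start at k). Then u_0 = 0, u_94 = 1, and u_k = u_{k-1}/2 + u_{k+1}/2 for 1 ≤ k ≤ 93. This harmonic recurrence is solved by u_k = k/94, giving u_63 = 63/94.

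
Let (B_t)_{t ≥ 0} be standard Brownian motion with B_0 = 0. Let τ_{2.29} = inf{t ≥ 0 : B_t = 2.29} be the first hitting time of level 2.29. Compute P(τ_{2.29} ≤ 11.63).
P(τ_{2.29} ≤ 11.63) = 2(1 − Φ(2.29/√11.63)) = 2(1 − Φ(0.6715)) ≈ 0.5019

By the reflection principle for standard BM, P(τ_b ≤ t) = 2 · P(B_t ≥ b). Since B_t ~ N(0, t), P(B_t ≥ 2.29) = 1 − Φ(2.29/√t) = 1 − Φ(2.29/√11.63) = 1 − Φ(0.6715) ≈ 0.25095. Doubling: P(τ_{2.29} ≤ 11.63) ≈ 2 · 0.25095 = 0.50190 ≈ 0.5019.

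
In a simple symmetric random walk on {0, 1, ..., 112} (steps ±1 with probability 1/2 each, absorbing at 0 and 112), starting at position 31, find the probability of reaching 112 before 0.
P(hit 112 before 0) = 31/112

Let u_k = P(hit 112 before 0 | start at k). Then u_0 = 0, u_112 = 1, and u_k = u_{k-1}/2 + u_{k+1}/2 for 1 ≤ k ≤ 111. This harmonic recurrence is solved by u_k = k/112, giving u_31 = 31/112.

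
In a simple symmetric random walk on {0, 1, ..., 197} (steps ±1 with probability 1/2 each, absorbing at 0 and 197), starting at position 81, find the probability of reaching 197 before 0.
P(hit 197 before 0) = 81/197

Let u_k = P(hit 197 before 0 | start at k). Then u_0 = 0, u_197 = 1, and u_k = u_{k-1}/2 + u_{k+1}/2 for 1 ≤ k ≤ 196. This harmonic recurrence is solved by u_k = k/197, giving u_81 = 81/197.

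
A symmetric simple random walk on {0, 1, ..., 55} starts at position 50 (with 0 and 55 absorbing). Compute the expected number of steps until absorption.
E[τ | X_0 = 50] = 250

Let v_k = E[τ | X_0 = k]. Boundary: v_0 = v_55 = 0. Recurrence: v_k = 1 + (v_{k-1} + v_{k+1})/2 for 1 ≤ k ≤ 54. The particular solution to v_k − (v_{k-1} + v_{k+1})/2 = 1 is v_k = −k^2. Adding homogeneous solution A + B k and matching boundaries gives v_k = k (55 − k). Substituting k = 50: v_50 = 50 · 5 = 250.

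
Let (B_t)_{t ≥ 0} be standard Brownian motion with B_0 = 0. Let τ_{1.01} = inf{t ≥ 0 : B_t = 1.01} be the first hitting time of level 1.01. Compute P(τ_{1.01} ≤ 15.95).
P(τ_{1.01} ≤ 15.95) = 2(1 − Φ(1.01/√15.95)) = 2(1 − Φ(0.2529)) ≈ 0.8003

By the reflection principle for standard BM, P(τ_b ≤ t) = 2 · P(B_t ≥ b). Since B_t ~ N(0, t), P(B_t ≥ 1.01) = 1 − Φ(1.01/√t) = 1 − Φ(1.01/√15.95) = 1 − Φ(0.2529) ≈ 0.40017. Doubling: P(τ_{1.01} ≤ 15.95) ≈ 2 · 0.40017 = 0.80034 ≈ 0.8003.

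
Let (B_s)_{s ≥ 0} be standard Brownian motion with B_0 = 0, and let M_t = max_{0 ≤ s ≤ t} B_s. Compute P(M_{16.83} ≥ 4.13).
P(M_{16.83} ≥ 4.13) = 2·P(B_{16.83} ≥ 4.13) = 2(1 − Φ(4.13/√16.83)) ≈ 0.3141

By the reflection principle for Brownian motion, P(M_t ≥ a) = 2 · P(B_t ≥ a) for a ≥ 0. Since B_t ~ N(0, t), P(B_t ≥ 4.13) = 1 − Φ(4.13/√t) = 1 − Φ(4.13/√16.83) = 1 − Φ(1.0067). So
  P(M_{16.83} ≥ 4.13) = 2(1 − Φ(1.0067)) ≈ 0.3141.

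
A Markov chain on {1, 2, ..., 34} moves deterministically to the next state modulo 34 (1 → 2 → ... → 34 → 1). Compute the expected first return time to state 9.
E[T_9 | X_0 = 9] = 34

The chain cycles deterministically, so starting at state 9 it returns in exactly 34 steps. Equivalently, the stationary distribution is uniform π_j = 1/34 for every state j, so by Kac's formula E[T_9] = 1/π_9 = 34.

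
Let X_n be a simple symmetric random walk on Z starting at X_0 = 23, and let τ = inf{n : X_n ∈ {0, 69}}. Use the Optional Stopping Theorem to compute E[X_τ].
E[X_τ] = 23

X_n is a martingale and τ is a bounded-mean stopping time (indeed τ is finite a.s. with bounded expectation since the walk is in a bounded region). By the OST, E[X_τ] = E[X_0] = 23. Equivalently: E[X_τ] = 69 · P(hit 69 first) + 0 · P(hit 0 first) = 69 · (23/69) = 23.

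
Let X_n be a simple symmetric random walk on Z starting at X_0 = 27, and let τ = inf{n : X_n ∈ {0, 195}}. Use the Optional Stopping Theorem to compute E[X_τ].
E[X_τ] = 27

X_n is a martingale and τ is a bounded-mean stopping time (indeed τ is finite a.s. with bounded expectation since the walk is in a bounded region). By the OST, E[X_τ] = E[X_0] = 27. Equivalently: E[X_τ] = 195 · P(hit 195 first) + 0 · P(hit 0 first) = 195 · (27/195) = 27.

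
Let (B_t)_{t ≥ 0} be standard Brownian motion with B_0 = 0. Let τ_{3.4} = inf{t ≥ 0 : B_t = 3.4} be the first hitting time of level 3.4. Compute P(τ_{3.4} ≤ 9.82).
P(τ_{3.4} ≤ 9.82) = 2(1 − Φ(3.4/√9.82)) = 2(1 − Φ(1.0850)) ≈ 0.2779

By the reflection principle for standard BM, P(τ_b ≤ t) = 2 · P(B_t ≥ b). Since B_t ~ N(0, t), P(B_t ≥ 3.4) = 1 − Φ(3.4/√t) = 1 − Φ(3.4/√9.82) = 1 − Φ(1.0850) ≈ 0.13896. Doubling: P(τ_{3.4} ≤ 9.82) ≈ 2 · 0.13896 = 0.27792 ≈ 0.2779.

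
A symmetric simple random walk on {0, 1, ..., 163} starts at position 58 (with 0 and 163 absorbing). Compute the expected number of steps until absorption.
E[τ | X_0 = 58] = 6090

Let v_k = E[τ | X_0 = k]. Boundary: v_0 = v_163 = 0. Recurrence: v_k = 1 + (v_{k-1} + v_{k+1})/2 for 1 ≤ k ≤ 162. The particular solution to v_k − (v_{k-1} + v_{k+1})/2 = 1 is v_k = −k^2. Adding homogeneous solution A + B k and matching boundaries gives v_k = k (163 − k). Substituting k = 58: v_58 = 58 · 105 = 6090.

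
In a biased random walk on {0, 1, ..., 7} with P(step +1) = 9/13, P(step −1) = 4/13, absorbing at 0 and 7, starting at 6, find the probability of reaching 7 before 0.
P(hit 7 before 0) = (1 − (4/9)^6) / (1 − (4/9)^7) = 949221/953317

Let u_k denote P(reach 7 before 0 | start at k). Boundary: u_0 = 0, u_7 = 1. Recurrence: u_k = 9/13·u_{k+1} + 4/13·u_{k-1} for 1 ≤ k ≤ 6. Try u_k = A + B·r^k with r = q/p = (4/13)/(9/13) = 4/9. Substitution satisfies the recurrence; boundary conditions give:
  u_k = (1 − r^k) / (1 − r^N) = (1 − (4/9)^6) / (1 − (4/9)^7) = 949221/953317.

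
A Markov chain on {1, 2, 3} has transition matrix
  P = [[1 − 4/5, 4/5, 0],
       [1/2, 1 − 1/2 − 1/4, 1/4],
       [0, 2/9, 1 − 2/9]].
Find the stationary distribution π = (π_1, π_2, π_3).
π = (5/22, 4/11, 9/22)

This is a birth-death chain on three states, which satisfies detailed balance: π_1 · P_{12} = π_2 · P_{21} and π_2 · P_{23} = π_3 · P_{32}.
From π_1 · 4/5 = π_2 · 1/2: π_2/π_1 = (4/5)/(1/2) = 8/5.
From π_2 · 1/4 = π_3 · 2/9: π_3/π_2 = (1/4)/(2/9) = 9/8.
Take π_1 proportional to 1; then unnormalized π = (1, 8/5, 9/5). Normalize by dividing by the sum 22/5:
  π = (5/22, 4/11, 9/22).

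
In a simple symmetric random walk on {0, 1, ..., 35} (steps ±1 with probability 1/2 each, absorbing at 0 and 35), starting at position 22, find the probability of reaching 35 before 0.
P(hit 35 before 0) = 22/35

Let u_k = P(hit 35 before 0 | start at k). Then u_0 = 0, u_35 = 1, and u_k = u_{k-1}/2 + u_{k+1}/2 for 1 ≤ k ≤ 34. This harmonic recurrence is solved by u_k = k/35, giving u_22 = 22/35.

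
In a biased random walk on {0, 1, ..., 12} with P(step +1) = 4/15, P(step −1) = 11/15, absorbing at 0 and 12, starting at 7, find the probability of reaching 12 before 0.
P(hit 12 before 0) = (1 − (11/4)^7) / (1 − (11/4)^12) = 2848297984/448344514215

Let u_k denote P(reach 12 before 0 | start at k). Boundary: u_0 = 0, u_12 = 1. Recurrence: u_k = 4/15·u_{k+1} + 11/15·u_{k-1} for 1 ≤ k ≤ 11. Try u_k = A + B·r^k with r = q/p = (11/15)/(4/15) = 11/4. Substitution satisfies the recurrence; boundary conditions give:
  u_k = (1 − r^k) / (1 − r^N) = (1 − (11/4)^7) / (1 − (11/4)^12) = 2848297984/448344514215.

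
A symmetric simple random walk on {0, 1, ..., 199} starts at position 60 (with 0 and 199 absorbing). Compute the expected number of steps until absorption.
E[τ | X_0 = 60] = 8340

Let v_k = E[τ | X_0 = k]. Boundary: v_0 = v_199 = 0. Recurrence: v_k = 1 + (v_{k-1} + v_{k+1})/2 for 1 ≤ k ≤ 198. The particular solution to v_k − (v_{k-1} + v_{k+1})/2 = 1 is v_k = −k^2. Adding homogeneous solution A + B k and matching boundaries gives v_k = k (199 − k). Substituting k = 60: v_60 = 60 · 139 = 8340.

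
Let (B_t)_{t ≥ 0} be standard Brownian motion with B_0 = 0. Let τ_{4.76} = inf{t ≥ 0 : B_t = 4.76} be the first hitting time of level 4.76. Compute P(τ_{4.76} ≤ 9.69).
P(τ_{4.76} ≤ 9.69) = 2(1 − Φ(4.76/√9.69)) = 2(1 − Φ(1.5291)) ≈ 0.1262

By the reflection principle for standard BM, P(τ_b ≤ t) = 2 · P(B_t ≥ b). Since B_t ~ N(0, t), P(B_t ≥ 4.76) = 1 − Φ(4.76/√t) = 1 − Φ(4.76/√9.69) = 1 − Φ(1.5291) ≈ 0.06312. Doubling: P(τ_{4.76} ≤ 9.69) ≈ 2 · 0.06312 = 0.12624 ≈ 0.1262.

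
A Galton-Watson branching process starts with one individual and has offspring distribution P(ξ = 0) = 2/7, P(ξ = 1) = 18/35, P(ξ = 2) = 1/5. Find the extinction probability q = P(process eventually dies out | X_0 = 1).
q = 1

Mean offspring μ = 0·2/7 + 1·18/35 + 2·1/5 = 32/35 ≤ 1. For μ ≤ 1 with offspring not concentrated at 1, the Galton-Watson process goes extinct almost surely, so q = 1.
(Algebraic check: The pgf is f(s) = 2/7 + 18/35·s + 1/5·s². The extinction probability q is the smallest fixed point of f in [0, 1]. Setting s = f(s):
  1/5·s² + (18/35 − 1)·s + 2/7 = 0
  1/5·s² − (2/7 + 1/5)·s + 2/7 = 0
which factors as (s − 1)·(1/5·s − 2/7) = 0, giving roots s = 1 and s = (2/7)/(1/5) = 10/7. Since 10/7 ≥ 1, the smallest root in [0, 1] is s = 1.)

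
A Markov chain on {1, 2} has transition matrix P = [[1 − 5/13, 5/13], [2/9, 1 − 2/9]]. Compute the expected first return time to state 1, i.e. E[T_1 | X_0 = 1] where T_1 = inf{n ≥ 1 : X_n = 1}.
E[T_1 | X_0 = 1] = 1/π_1 = 71/26

For an irreducible recurrent Markov chain with stationary distribution π, E[T_i | X_0 = i] = 1/π_i (Kac's formula). Here π_1 = (2/9)/(5/13 + 2/9) = (2/9)/(71/117) = 26/71, so E[T_1 | X_0 = 1] = 1/π_1 = (5/13 + 2/9)/(2/9) = (71/117)/(2/9) = 71/26.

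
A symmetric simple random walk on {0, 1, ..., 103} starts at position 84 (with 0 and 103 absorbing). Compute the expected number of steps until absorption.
E[τ | X_0 = 84] = 1596

Let v_k = E[τ | X_0 = k]. Boundary: v_0 = v_103 = 0. Recurrence: v_k = 1 + (v_{k-1} + v_{k+1})/2 for 1 ≤ k ≤ 102. The particular solution to v_k − (v_{k-1} + v_{k+1})/2 = 1 is v_k = −k^2. Adding homogeneous solution A + B k and matching boundaries gives v_k = k (103 − k). Substituting k = 84: v_84 = 84 · 19 = 1596.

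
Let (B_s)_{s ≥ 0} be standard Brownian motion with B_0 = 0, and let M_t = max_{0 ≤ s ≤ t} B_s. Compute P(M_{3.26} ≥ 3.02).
P(M_{3.26} ≥ 3.02) = 2·P(B_{3.26} ≥ 3.02) = 2(1 − Φ(3.02/√3.26)) ≈ 0.0944

By the reflection principle for Brownian motion, P(M_t ≥ a) = 2 · P(B_t ≥ a) for a ≥ 0. Since B_t ~ N(0, t), P(B_t ≥ 3.02) = 1 − Φ(3.02/√t) = 1 − Φ(3.02/√3.26) = 1 − Φ(1.6726). So
  P(M_{3.26} ≥ 3.02) = 2(1 − Φ(1.6726)) ≈ 0.0944.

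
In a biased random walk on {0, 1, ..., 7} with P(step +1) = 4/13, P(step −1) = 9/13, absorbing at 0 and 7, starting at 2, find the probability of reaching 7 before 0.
P(hit 7 before 0) = (1 − (9/4)^2) / (1 − (9/4)^7) = 13312/953317

Let u_k denote P(reach 7 before 0 | start at k). Boundary: u_0 = 0, u_7 = 1. Recurrence: u_k = 4/13·u_{k+1} + 9/13·u_{k-1} for 1 ≤ k ≤ 6. Try u_k = A + B·r^k with r = q/p = (9/13)/(4/13) = 9/4. Substitution satisfies the recurrence; boundary conditions give:
  u_k = (1 − r^k) / (1 − r^N) = (1 − (9/4)^2) / (1 − (9/4)^7) = 13312/953317.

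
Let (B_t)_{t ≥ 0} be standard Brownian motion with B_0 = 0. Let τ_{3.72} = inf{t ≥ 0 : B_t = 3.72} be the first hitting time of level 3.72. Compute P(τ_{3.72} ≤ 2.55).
P(τ_{3.72} ≤ 2.55) = 2(1 − Φ(3.72/√2.55)) = 2(1 − Φ(2.3296)) ≈ 0.0198

By the reflection principle for standard BM, P(τ_b ≤ t) = 2 · P(B_t ≥ b). Since B_t ~ N(0, t), P(B_t ≥ 3.72) = 1 − Φ(3.72/√t) = 1 − Φ(3.72/√2.55) = 1 − Φ(2.3296) ≈ 0.00991. Doubling: P(τ_{3.72} ≤ 2.55) ≈ 2 · 0.00991 = 0.01982 ≈ 0.0198.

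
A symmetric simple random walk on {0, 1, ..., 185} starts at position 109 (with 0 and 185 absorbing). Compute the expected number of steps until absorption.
E[τ | X_0 = 109] = 8284

Let v_k = E[τ | X_0 = k]. Boundary: v_0 = v_185 = 0. Recurrence: v_k = 1 + (v_{k-1} + v_{k+1})/2 for 1 ≤ k ≤ 184. The particular solution to v_k − (v_{k-1} + v_{k+1})/2 = 1 is v_k = −k^2. Adding homogeneous solution A + B k and matching boundaries gives v_k = k (185 − k). Substituting k = 109: v_109 = 109 · 76 = 8284.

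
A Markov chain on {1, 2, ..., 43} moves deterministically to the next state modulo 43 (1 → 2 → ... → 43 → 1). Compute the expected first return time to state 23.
E[T_23 | X_0 = 23] = 43

The chain cycles deterministically, so starting at state 23 it returns in exactly 43 steps. Equivalently, the stationary distribution is uniform π_j = 1/43 for every state j, so by Kac's formula E[T_23] = 1/π_23 = 43.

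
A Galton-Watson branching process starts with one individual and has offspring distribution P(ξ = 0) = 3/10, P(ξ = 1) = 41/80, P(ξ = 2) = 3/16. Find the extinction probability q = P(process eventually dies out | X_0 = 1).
q = 1

Mean offspring μ = 0·3/10 + 1·41/80 + 2·3/16 = 71/80 ≤ 1. For μ ≤ 1 with offspring not concentrated at 1, the Galton-Watson process goes extinct almost surely, so q = 1.
(Algebraic check: The pgf is f(s) = 3/10 + 41/80·s + 3/16·s². The extinction probability q is the smallest fixed point of f in [0, 1]. Setting s = f(s):
  3/16·s² + (41/80 − 1)·s + 3/10 = 0
  3/16·s² − (3/10 + 3/16)·s + 3/10 = 0
which factors as (s − 1)·(3/16·s − 3/10) = 0, giving roots s = 1 and s = (3/10)/(3/16) = 8/5. Since 8/5 ≥ 1, the smallest root in [0, 1] is s = 1.)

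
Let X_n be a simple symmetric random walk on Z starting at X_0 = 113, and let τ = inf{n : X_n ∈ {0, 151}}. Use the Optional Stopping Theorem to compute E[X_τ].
E[X_τ] = 113

X_n is a martingale and τ is a bounded-mean stopping time (indeed τ is finite a.s. with bounded expectation since the walk is in a bounded region). By the OST, E[X_τ] = E[X_0] = 113. Equivalently: E[X_τ] = 151 · P(hit 151 first) + 0 · P(hit 0 first) = 151 · (113/151) = 113.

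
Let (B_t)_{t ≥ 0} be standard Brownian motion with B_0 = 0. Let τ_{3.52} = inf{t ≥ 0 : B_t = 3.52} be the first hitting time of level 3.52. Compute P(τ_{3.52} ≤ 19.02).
P(τ_{3.52} ≤ 19.02) = 2(1 − Φ(3.52/√19.02)) = 2(1 − Φ(0.8071)) ≈ 0.4196

By the reflection principle for standard BM, P(τ_b ≤ t) = 2 · P(B_t ≥ b). Since B_t ~ N(0, t), P(B_t ≥ 3.52) = 1 − Φ(3.52/√t) = 1 − Φ(3.52/√19.02) = 1 − Φ(0.8071) ≈ 0.20980. Doubling: P(τ_{3.52} ≤ 19.02) ≈ 2 · 0.20980 = 0.41960 ≈ 0.4196.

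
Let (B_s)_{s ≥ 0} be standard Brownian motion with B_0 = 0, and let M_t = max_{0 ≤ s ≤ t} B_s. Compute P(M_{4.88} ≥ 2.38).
P(M_{4.88} ≥ 2.38) = 2·P(B_{4.88} ≥ 2.38) = 2(1 − Φ(2.38/√4.88)) ≈ 0.2813

By the reflection principle for Brownian motion, P(M_t ≥ a) = 2 · P(B_t ≥ a) for a ≥ 0. Since B_t ~ N(0, t), P(B_t ≥ 2.38) = 1 − Φ(2.38/√t) = 1 − Φ(2.38/√4.88) = 1 − Φ(1.0774). So
  P(M_{4.88} ≥ 2.38) = 2(1 − Φ(1.0774)) ≈ 0.2813.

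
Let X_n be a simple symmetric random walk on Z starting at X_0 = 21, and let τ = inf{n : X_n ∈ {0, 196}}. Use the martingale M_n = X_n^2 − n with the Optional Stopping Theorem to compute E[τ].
E[τ] = 3675

M_n = X_n^2 − n is a martingale (since E[X_{n+1}^2 | F_n] = X_n^2 + 1). By OST (τ has finite mean in a bounded region), E[M_τ] = E[M_0] = X_0^2 − 0 = 21^2 = 441. Also E[M_τ] = E[X_τ^2] − E[τ]. The walk exits at 0 or 196, with P(hit 196 first) = 21/196, so E[X_τ^2] = 196^2 · 21/196 + 0 = 4116. Thus E[τ] = E[X_τ^2] − E[M_τ] = 4116 − 441 = 3675 = 21(196 − 21) = 3675.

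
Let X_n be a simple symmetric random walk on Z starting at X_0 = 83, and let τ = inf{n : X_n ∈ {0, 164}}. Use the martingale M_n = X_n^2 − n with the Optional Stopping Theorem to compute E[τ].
E[τ] = 6723

M_n = X_n^2 − n is a martingale (since E[X_{n+1}^2 | F_n] = X_n^2 + 1). By OST (τ has finite mean in a bounded region), E[M_τ] = E[M_0] = X_0^2 − 0 = 83^2 = 6889. Also E[M_τ] = E[X_τ^2] − E[τ]. The walk exits at 0 or 164, with P(hit 164 first) = 83/164, so E[X_τ^2] = 164^2 · 83/164 + 0 = 13612. Thus E[τ] = E[X_τ^2] − E[M_τ] = 13612 − 6889 = 6723 = 83(164 − 83) = 6723.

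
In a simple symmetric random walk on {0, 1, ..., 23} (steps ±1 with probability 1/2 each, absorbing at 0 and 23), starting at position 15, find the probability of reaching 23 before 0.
P(hit 23 before 0) = 15/23

Let u_k = P(hit 23 before 0 | start at k). Then u_0 = 0, u_23 = 1, and u_k = u_{k-1}/2 + u_{k+1}/2 for 1 ≤ k ≤ 22. This harmonic recurrence is solved by u_k = k/23, giving u_15 = 15/23.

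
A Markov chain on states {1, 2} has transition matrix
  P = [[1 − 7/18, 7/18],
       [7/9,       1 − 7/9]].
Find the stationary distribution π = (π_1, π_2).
π_1 = 2/3, π_2 = 1/3

Solve πP = π with π_1 + π_2 = 1. From πP = π: π_1 · (1 − 7/18) + π_2 · 7/9 = π_1 ⇒ π_2 · 7/9 = π_1 · 7/18 ⇒ π_2/π_1 = (7/18)/(7/9) = 1/2. Together with π_1 + π_2 = 1:
  π_1 = (7/9)/(7/18 + 7/9) = (7/9)/(7/6) = 2/3,
  π_2 = (7/18)/(7/18 + 7/9) = (7/18)/(7/6) = 1/3.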